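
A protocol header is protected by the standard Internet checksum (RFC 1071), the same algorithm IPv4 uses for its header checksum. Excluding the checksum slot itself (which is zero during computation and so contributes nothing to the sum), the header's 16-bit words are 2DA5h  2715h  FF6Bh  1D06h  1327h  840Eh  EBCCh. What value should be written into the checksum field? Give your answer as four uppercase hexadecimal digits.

One's-complement addition (fold any carry out of bit 15 back into bit 0):
  0x2DA5 + 0x2715 = 0x054BA
  0x54BA + 0xFF6B = 0x15425 → wrap carry → 0x5426
  0x5426 + 0x1D06 = 0x0712C
  0x712C + 0x1327 = 0x08453
  0x8453 + 0x840E = 0x10861 → wrap carry → 0x0862
  0x0862 + 0xEBCC = 0x0F42E
One's-complement sum = 0xF42E.
Checksum = ~0xF42E & 0xFFFF = 0x0BD1.

0BD1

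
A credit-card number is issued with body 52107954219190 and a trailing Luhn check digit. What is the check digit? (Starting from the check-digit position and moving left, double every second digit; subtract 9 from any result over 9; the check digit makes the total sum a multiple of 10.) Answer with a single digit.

7

Partial digits right→left: 0 9 1 9 1 2 4 5 9 7 0 1 2 5
Double every second digit counting from the check-digit position (so the 1st, 3rd, 5th, ... of the partial from the right).
  doubled (with −9 where >9): 0 2 2 8 9 0 4 → sum 25
  kept as-is: 9 9 2 5 7 1 5 → sum 38
Total = 25 + 38 = 63.
Check digit = (10 − (63 mod 10)) mod 10 = 7.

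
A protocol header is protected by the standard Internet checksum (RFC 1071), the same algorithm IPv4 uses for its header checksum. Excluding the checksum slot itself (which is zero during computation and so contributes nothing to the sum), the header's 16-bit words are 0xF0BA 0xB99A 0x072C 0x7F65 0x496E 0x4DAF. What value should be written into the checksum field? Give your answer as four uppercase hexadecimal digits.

37FB

One's-complement addition (fold any carry out of bit 15 back into bit 0):
  0xF0BA + 0xB99A = 0x1AA54 → wrap carry → 0xAA55
  0xAA55 + 0x072C = 0x0B181
  0xB181 + 0x7F65 = 0x130E6 → wrap carry → 0x30E7
  0x30E7 + 0x496E = 0x07A55
  0x7A55 + 0x4DAF = 0x0C804
One's-complement sum = 0xC804.
Checksum = ~0xC804 & 0xFFFF = 0x37FB.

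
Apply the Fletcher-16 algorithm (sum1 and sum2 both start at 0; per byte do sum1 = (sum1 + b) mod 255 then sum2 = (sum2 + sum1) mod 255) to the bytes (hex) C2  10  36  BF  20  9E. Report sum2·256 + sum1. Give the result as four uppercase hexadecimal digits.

D787

Running sums (mod 255):
  after byte 0 (C2): sum1=194, sum2=194
  after byte 1 (10): sum1=210, sum2=149
  after byte 2 (36): sum1=9, sum2=158
  after byte 3 (BF): sum1=200, sum2=103
  after byte 4 (20): sum1=232, sum2=80
  after byte 5 (9E): sum1=135, sum2=215
Checksum = sum2·256 + sum1 = 215·256 + 135 = 55175 = 0xD787.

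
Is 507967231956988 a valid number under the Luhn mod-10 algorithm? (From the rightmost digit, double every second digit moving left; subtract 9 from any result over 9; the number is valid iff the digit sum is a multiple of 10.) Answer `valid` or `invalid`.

invalid

From the right, keep odd positions and double even positions (subtract 9 from any doubled value over 9):
  doubled (positions 2,4,...): 7 3 9 6 5 9 0 → sum 39
  kept (positions 1,3,...): 8 9 5 1 2 6 7 5 → sum 43
Total = 82.
82 mod 10 = 2, so the number is invalid.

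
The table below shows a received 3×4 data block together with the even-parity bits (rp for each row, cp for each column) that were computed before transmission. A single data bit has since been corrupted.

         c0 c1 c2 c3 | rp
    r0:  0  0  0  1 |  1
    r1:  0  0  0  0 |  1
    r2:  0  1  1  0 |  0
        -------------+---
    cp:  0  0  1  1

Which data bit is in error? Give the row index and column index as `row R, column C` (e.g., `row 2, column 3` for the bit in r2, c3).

row 1, column 1

Recompute each row's even parity and compare to rp:
  r0: data parity 1, sent rp 1 → ok
  r1: data parity 0, sent rp 1 → mismatch
  r2: data parity 0, sent rp 0 → ok
Recompute each column's even parity and compare to cp:
  c0: data parity 0, sent cp 0 → ok
  c1: data parity 1, sent cp 0 → mismatch
  c2: data parity 1, sent cp 1 → ok
  c3: data parity 1, sent cp 1 → ok
Exactly one row (r1) and one column (c1) fail → the flipped bit is at their intersection.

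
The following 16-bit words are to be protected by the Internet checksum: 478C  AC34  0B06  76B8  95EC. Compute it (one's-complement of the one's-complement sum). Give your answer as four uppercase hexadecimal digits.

One's-complement addition (fold any carry out of bit 15 back into bit 0):
  0x478C + 0xAC34 = 0x0F3C0
  0xF3C0 + 0x0B06 = 0x0FEC6
  0xFEC6 + 0x76B8 = 0x1757E → wrap carry → 0x757F
  0x757F + 0x95EC = 0x10B6B → wrap carry → 0x0B6C
One's-complement sum = 0x0B6C.
Checksum = ~0x0B6C & 0xFFFF = 0xF493.

F493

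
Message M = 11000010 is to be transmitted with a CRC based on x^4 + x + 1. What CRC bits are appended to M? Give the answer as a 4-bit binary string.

Append 4 zeros: 110000100000. Divide by 10011 (XOR where the leading bit is 1):
  pos 0: 11000 XOR 10011 = 01011
  pos 1: 10110 XOR 10011 = 00101
  pos 3: 10110 XOR 10011 = 00101
  pos 5: 10100 XOR 10011 = 00111
  pos 7: 11100 XOR 10011 = 01111
Remainder (last 4 bits) = 1111. This is the CRC / FCS.

1111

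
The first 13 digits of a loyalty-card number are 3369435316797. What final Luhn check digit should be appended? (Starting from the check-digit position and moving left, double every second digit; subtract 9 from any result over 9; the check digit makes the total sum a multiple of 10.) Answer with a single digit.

7

Partial digits right→left: 7 9 7 6 1 3 5 3 4 9 6 3 3
Double every second digit counting from the check-digit position (so the 1st, 3rd, 5th, ... of the partial from the right).
  doubled (with −9 where >9): 5 5 2 1 8 3 6 → sum 30
  kept as-is: 9 6 3 3 9 3 → sum 33
Total = 30 + 33 = 63.
Check digit = (10 − (63 mod 10)) mod 10 = 7.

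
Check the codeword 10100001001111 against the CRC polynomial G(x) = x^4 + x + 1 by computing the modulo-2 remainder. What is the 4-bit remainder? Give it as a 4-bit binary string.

Modulo-2 division of 10100001001111 by 10011:
  pos 0: 10100 XOR 10011 = 00111
  pos 2: 11100 XOR 10011 = 01111
  pos 3: 11111 XOR 10011 = 01100
  pos 4: 11000 XOR 10011 = 01011
  pos 5: 10110 XOR 10011 = 00101
  pos 7: 10111 XOR 10011 = 00100
  pos 9: 10011 XOR 10011 = 00000
Remainder = 0000 (zero — the frame passes the CRC check).

0000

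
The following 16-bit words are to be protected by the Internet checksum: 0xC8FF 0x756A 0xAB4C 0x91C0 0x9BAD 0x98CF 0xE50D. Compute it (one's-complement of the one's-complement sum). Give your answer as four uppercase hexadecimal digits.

One's-complement addition (fold any carry out of bit 15 back into bit 0):
  0xC8FF + 0x756A = 0x13E69 → wrap carry → 0x3E6A
  0x3E6A + 0xAB4C = 0x0E9B6
  0xE9B6 + 0x91C0 = 0x17B76 → wrap carry → 0x7B77
  0x7B77 + 0x9BAD = 0x11724 → wrap carry → 0x1725
  0x1725 + 0x98CF = 0x0AFF4
  0xAFF4 + 0xE50D = 0x19501 → wrap carry → 0x9502
One's-complement sum = 0x9502.
Checksum = ~0x9502 & 0xFFFF = 0x6AFD.

6AFD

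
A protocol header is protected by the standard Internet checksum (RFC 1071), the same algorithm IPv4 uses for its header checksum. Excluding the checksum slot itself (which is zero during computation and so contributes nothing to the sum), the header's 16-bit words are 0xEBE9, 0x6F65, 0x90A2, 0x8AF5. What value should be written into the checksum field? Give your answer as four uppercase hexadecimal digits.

One's-complement addition (fold any carry out of bit 15 back into bit 0):
  0xEBE9 + 0x6F65 = 0x15B4E → wrap carry → 0x5B4F
  0x5B4F + 0x90A2 = 0x0EBF1
  0xEBF1 + 0x8AF5 = 0x176E6 → wrap carry → 0x76E7
One's-complement sum = 0x76E7.
Checksum = ~0x76E7 & 0xFFFF = 0x8918.

8918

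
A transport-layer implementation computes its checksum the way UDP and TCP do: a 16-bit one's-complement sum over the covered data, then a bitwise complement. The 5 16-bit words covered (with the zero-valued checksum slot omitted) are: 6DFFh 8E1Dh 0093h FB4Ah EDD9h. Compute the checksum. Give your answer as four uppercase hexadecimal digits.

One's-complement addition (fold any carry out of bit 15 back into bit 0):
  0x6DFF + 0x8E1D = 0x0FC1C
  0xFC1C + 0x0093 = 0x0FCAF
  0xFCAF + 0xFB4A = 0x1F7F9 → wrap carry → 0xF7FA
  0xF7FA + 0xEDD9 = 0x1E5D3 → wrap carry → 0xE5D4
One's-complement sum = 0xE5D4.
Checksum = ~0xE5D4 & 0xFFFF = 0x1A2B.

1A2B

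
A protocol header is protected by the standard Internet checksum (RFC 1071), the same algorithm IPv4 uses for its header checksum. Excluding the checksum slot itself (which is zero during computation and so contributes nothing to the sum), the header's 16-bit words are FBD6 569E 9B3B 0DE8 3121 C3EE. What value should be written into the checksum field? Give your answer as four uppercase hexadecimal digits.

One's-complement addition (fold any carry out of bit 15 back into bit 0):
  0xFBD6 + 0x569E = 0x15274 → wrap carry → 0x5275
  0x5275 + 0x9B3B = 0x0EDB0
  0xEDB0 + 0x0DE8 = 0x0FB98
  0xFB98 + 0x3121 = 0x12CB9 → wrap carry → 0x2CBA
  0x2CBA + 0xC3EE = 0x0F0A8
One's-complement sum = 0xF0A8.
Checksum = ~0xF0A8 & 0xFFFF = 0x0F57.

0F57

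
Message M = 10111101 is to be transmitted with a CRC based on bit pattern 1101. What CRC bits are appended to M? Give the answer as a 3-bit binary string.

Append 3 zeros: 10111101000. Divide by 1101 (XOR where the leading bit is 1):
  pos 0: 1011 XOR 1101 = 0110
  pos 1: 1101 XOR 1101 = 0000
  pos 5: 1010 XOR 1101 = 0111
  pos 6: 1110 XOR 1101 = 0011
Remainder (last 3 bits) = 110. This is the CRC / FCS.

110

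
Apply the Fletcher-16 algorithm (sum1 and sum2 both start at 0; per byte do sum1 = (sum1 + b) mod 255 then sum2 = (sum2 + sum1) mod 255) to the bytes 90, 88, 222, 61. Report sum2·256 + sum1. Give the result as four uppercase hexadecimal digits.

6DCE

Running sums (mod 255):
  after byte 0 (90): sum1=90, sum2=90
  after byte 1 (88): sum1=178, sum2=13
  after byte 2 (222): sum1=145, sum2=158
  after byte 3 (61): sum1=206, sum2=109
Checksum = sum2·256 + sum1 = 109·256 + 206 = 28110 = 0x6DCE.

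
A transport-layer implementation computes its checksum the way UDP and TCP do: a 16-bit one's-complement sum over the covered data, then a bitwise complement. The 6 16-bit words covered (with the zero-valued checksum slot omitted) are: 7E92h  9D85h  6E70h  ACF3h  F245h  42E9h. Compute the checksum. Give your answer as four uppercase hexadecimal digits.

9354

One's-complement addition (fold any carry out of bit 15 back into bit 0):
  0x7E92 + 0x9D85 = 0x11C17 → wrap carry → 0x1C18
  0x1C18 + 0x6E70 = 0x08A88
  0x8A88 + 0xACF3 = 0x1377B → wrap carry → 0x377C
  0x377C + 0xF245 = 0x129C1 → wrap carry → 0x29C2
  0x29C2 + 0x42E9 = 0x06CAB
One's-complement sum = 0x6CAB.
Checksum = ~0x6CAB & 0xFFFF = 0x9354.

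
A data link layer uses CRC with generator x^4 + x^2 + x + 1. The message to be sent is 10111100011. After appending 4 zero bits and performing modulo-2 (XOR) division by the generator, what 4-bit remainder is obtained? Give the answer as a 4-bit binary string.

Append 4 zeros: 101111000110000. Divide by 10111 (XOR where the leading bit is 1):
  pos 0: 10111 XOR 10111 = 00000
  pos 5: 10001 XOR 10111 = 00110
  pos 7: 11010 XOR 10111 = 01101
  pos 8: 11010 XOR 10111 = 01101
  pos 9: 11010 XOR 10111 = 01101
  pos 10: 11010 XOR 10111 = 01101
Remainder (last 4 bits) = 1101. This is the CRC / FCS.

1101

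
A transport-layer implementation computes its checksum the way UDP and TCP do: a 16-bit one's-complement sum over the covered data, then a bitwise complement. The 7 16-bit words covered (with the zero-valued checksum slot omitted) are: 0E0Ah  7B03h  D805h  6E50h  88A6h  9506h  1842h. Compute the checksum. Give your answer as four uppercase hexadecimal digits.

One's-complement addition (fold any carry out of bit 15 back into bit 0):
  0x0E0A + 0x7B03 = 0x0890D
  0x890D + 0xD805 = 0x16112 → wrap carry → 0x6113
  0x6113 + 0x6E50 = 0x0CF63
  0xCF63 + 0x88A6 = 0x15809 → wrap carry → 0x580A
  0x580A + 0x9506 = 0x0ED10
  0xED10 + 0x1842 = 0x10552 → wrap carry → 0x0553
One's-complement sum = 0x0553.
Checksum = ~0x0553 & 0xFFFF = 0xFAAC.

FAAC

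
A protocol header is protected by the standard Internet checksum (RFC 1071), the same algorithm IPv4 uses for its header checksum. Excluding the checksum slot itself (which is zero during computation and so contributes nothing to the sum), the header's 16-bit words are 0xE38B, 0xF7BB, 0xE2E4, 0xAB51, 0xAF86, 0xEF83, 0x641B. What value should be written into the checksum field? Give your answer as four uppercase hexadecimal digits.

935B

One's-complement addition (fold any carry out of bit 15 back into bit 0):
  0xE38B + 0xF7BB = 0x1DB46 → wrap carry → 0xDB47
  0xDB47 + 0xE2E4 = 0x1BE2B → wrap carry → 0xBE2C
  0xBE2C + 0xAB51 = 0x1697D → wrap carry → 0x697E
  0x697E + 0xAF86 = 0x11904 → wrap carry → 0x1905
  0x1905 + 0xEF83 = 0x10888 → wrap carry → 0x0889
  0x0889 + 0x641B = 0x06CA4
One's-complement sum = 0x6CA4.
Checksum = ~0x6CA4 & 0xFFFF = 0x935B.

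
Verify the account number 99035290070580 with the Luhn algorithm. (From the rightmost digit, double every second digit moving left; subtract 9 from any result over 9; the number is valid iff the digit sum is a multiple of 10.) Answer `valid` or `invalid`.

invalid

From the right, keep odd positions and double even positions (subtract 9 from any doubled value over 9):
  doubled (positions 2,4,...): 7 0 0 9 1 0 9 → sum 26
  kept (positions 1,3,...): 0 5 7 0 2 3 9 → sum 26
Total = 52.
52 mod 10 = 2, so the number is invalid.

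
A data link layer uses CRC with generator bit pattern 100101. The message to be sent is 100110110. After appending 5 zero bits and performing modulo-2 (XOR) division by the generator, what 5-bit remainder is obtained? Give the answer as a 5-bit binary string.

Append 5 zeros: 10011011000000. Divide by 100101 (XOR where the leading bit is 1):
  pos 0: 100110 XOR 100101 = 000011
  pos 4: 111100 XOR 100101 = 011001
  pos 5: 110010 XOR 100101 = 010111
  pos 6: 101110 XOR 100101 = 001011
  pos 8: 101100 XOR 100101 = 001001
Remainder (last 5 bits) = 01001. This is the CRC / FCS.

01001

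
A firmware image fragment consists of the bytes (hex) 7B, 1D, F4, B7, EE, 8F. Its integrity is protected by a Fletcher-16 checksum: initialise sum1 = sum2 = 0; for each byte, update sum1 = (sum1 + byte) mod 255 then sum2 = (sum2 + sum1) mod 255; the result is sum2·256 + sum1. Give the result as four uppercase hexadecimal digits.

DEC3

Running sums (mod 255):
  after byte 0 (7B): sum1=123, sum2=123
  after byte 1 (1D): sum1=152, sum2=20
  after byte 2 (F4): sum1=141, sum2=161
  after byte 3 (B7): sum1=69, sum2=230
  after byte 4 (EE): sum1=52, sum2=27
  after byte 5 (8F): sum1=195, sum2=222
Checksum = sum2·256 + sum1 = 222·256 + 195 = 57027 = 0xDEC3.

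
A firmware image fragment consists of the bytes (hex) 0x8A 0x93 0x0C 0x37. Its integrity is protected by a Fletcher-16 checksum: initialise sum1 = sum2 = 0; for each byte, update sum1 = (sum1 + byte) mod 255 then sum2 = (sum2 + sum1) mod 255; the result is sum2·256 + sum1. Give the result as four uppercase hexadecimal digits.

Running sums (mod 255):
  after byte 0 (0x8A): sum1=138, sum2=138
  after byte 1 (0x93): sum1=30, sum2=168
  after byte 2 (0x0C): sum1=42, sum2=210
  after byte 3 (0x37): sum1=97, sum2=52
Checksum = sum2·256 + sum1 = 52·256 + 97 = 13409 = 0x3461.

3461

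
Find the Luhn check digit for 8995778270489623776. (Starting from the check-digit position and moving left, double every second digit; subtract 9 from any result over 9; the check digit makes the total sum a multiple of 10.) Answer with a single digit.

Partial digits right→left: 6 7 7 3 2 6 9 8 4 0 7 2 8 7 7 5 9 9 8
Double every second digit counting from the check-digit position (so the 1st, 3rd, 5th, ... of the partial from the right).
  doubled (with −9 where >9): 3 5 4 9 8 5 7 5 9 7 → sum 62
  kept as-is: 7 3 6 8 0 2 7 5 9 → sum 47
Total = 62 + 47 = 109.
Check digit = (10 − (109 mod 10)) mod 10 = 1.

1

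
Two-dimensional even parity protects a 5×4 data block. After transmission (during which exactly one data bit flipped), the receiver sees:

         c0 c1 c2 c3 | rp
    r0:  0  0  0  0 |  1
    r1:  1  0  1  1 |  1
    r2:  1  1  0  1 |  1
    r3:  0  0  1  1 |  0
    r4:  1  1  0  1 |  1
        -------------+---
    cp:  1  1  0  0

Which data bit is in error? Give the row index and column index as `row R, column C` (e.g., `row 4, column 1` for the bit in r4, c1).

Recompute each row's even parity and compare to rp:
  r0: data parity 0, sent rp 1 → mismatch
  r1: data parity 1, sent rp 1 → ok
  r2: data parity 1, sent rp 1 → ok
  r3: data parity 0, sent rp 0 → ok
  r4: data parity 1, sent rp 1 → ok
Recompute each column's even parity and compare to cp:
  c0: data parity 1, sent cp 1 → ok
  c1: data parity 0, sent cp 1 → mismatch
  c2: data parity 0, sent cp 0 → ok
  c3: data parity 0, sent cp 0 → ok
Exactly one row (r0) and one column (c1) fail → the flipped bit is at their intersection.

row 0, column 1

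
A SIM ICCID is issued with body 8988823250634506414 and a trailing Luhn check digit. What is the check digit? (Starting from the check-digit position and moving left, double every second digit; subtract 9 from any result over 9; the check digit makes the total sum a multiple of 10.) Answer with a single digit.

9

Partial digits right→left: 4 1 4 6 0 5 4 3 6 0 5 2 3 2 8 8 8 9 8
Double every second digit counting from the check-digit position (so the 1st, 3rd, 5th, ... of the partial from the right).
  doubled (with −9 where >9): 8 8 0 8 3 1 6 7 7 7 → sum 55
  kept as-is: 1 6 5 3 0 2 2 8 9 → sum 36
Total = 55 + 36 = 91.
Check digit = (10 − (91 mod 10)) mod 10 = 9.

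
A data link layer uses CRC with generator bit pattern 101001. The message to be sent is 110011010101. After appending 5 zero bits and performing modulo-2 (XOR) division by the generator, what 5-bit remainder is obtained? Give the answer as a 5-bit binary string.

Append 5 zeros: 11001101010100000. Divide by 101001 (XOR where the leading bit is 1):
  pos 0: 110011 XOR 101001 = 011010
  pos 1: 110100 XOR 101001 = 011101
  pos 2: 111011 XOR 101001 = 010010
  pos 3: 100100 XOR 101001 = 001101
  pos 5: 110110 XOR 101001 = 011111
  pos 6: 111111 XOR 101001 = 010110
  pos 7: 101100 XOR 101001 = 000101
  pos 10: 101000 XOR 101001 = 000001
Remainder (last 5 bits) = 00010. This is the CRC / FCS.

00010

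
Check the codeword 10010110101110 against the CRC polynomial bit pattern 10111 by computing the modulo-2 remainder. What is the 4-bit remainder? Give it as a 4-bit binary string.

Modulo-2 division of 10010110101110 by 10111:
  pos 0: 10010 XOR 10111 = 00101
  pos 2: 10111 XOR 10111 = 00000
  pos 8: 10111 XOR 10111 = 00000
Remainder = 0000 (zero — the frame passes the CRC check).

0000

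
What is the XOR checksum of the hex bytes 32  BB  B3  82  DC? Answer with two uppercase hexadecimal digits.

XOR the bytes together:
  start with 0x32
  0x32 ⊕ 0xBB = 0x89
  0x89 ⊕ 0xB3 = 0x3A
  0x3A ⊕ 0x82 = 0xB8
  0xB8 ⊕ 0xDC = 0x64

64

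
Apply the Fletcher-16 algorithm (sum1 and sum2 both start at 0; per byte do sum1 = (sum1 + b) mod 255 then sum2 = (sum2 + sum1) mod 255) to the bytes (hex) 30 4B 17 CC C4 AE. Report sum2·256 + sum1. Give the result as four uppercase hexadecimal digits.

Running sums (mod 255):
  after byte 0 (30): sum1=48, sum2=48
  after byte 1 (4B): sum1=123, sum2=171
  after byte 2 (17): sum1=146, sum2=62
  after byte 3 (CC): sum1=95, sum2=157
  after byte 4 (C4): sum1=36, sum2=193
  after byte 5 (AE): sum1=210, sum2=148
Checksum = sum2·256 + sum1 = 148·256 + 210 = 38098 = 0x94D2.

94D2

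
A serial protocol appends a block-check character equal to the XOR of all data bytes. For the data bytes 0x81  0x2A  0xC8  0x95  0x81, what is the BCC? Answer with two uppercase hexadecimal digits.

XOR the bytes together:
  start with 0x81
  0x81 ⊕ 0x2A = 0xAB
  0xAB ⊕ 0xC8 = 0x63
  0x63 ⊕ 0x95 = 0xF6
  0xF6 ⊕ 0x81 = 0x77

77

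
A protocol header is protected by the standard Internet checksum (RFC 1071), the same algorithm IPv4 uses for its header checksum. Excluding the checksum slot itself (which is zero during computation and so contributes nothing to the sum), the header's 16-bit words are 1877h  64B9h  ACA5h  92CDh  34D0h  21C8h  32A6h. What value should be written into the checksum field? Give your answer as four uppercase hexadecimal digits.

One's-complement addition (fold any carry out of bit 15 back into bit 0):
  0x1877 + 0x64B9 = 0x07D30
  0x7D30 + 0xACA5 = 0x129D5 → wrap carry → 0x29D6
  0x29D6 + 0x92CD = 0x0BCA3
  0xBCA3 + 0x34D0 = 0x0F173
  0xF173 + 0x21C8 = 0x1133B → wrap carry → 0x133C
  0x133C + 0x32A6 = 0x045E2
One's-complement sum = 0x45E2.
Checksum = ~0x45E2 & 0xFFFF = 0xBA1D.

BA1D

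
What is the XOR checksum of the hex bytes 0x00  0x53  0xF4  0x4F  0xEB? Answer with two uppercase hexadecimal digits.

XOR the bytes together:
  start with 0x00
  0x00 ⊕ 0x53 = 0x53
  0x53 ⊕ 0xF4 = 0xA7
  0xA7 ⊕ 0x4F = 0xE8
  0xE8 ⊕ 0xEB = 0x03

03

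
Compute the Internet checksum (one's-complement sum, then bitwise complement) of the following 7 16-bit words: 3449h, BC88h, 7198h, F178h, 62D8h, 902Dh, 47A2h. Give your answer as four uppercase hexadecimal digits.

7174

One's-complement addition (fold any carry out of bit 15 back into bit 0):
  0x3449 + 0xBC88 = 0x0F0D1
  0xF0D1 + 0x7198 = 0x16269 → wrap carry → 0x626A
  0x626A + 0xF178 = 0x153E2 → wrap carry → 0x53E3
  0x53E3 + 0x62D8 = 0x0B6BB
  0xB6BB + 0x902D = 0x146E8 → wrap carry → 0x46E9
  0x46E9 + 0x47A2 = 0x08E8B
One's-complement sum = 0x8E8B.
Checksum = ~0x8E8B & 0xFFFF = 0x7174.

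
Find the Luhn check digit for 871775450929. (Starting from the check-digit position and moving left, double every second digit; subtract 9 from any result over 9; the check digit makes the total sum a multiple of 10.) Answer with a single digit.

Partial digits right→left: 9 2 9 0 5 4 5 7 7 1 7 8
Double every second digit counting from the check-digit position (so the 1st, 3rd, 5th, ... of the partial from the right).
  doubled (with −9 where >9): 9 9 1 1 5 5 → sum 30
  kept as-is: 2 0 4 7 1 8 → sum 22
Total = 30 + 22 = 52.
Check digit = (10 − (52 mod 10)) mod 10 = 8.

8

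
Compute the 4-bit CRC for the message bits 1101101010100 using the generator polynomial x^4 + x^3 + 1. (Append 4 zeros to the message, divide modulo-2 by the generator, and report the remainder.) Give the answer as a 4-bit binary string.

Append 4 zeros: 11011010101000000. Divide by 11001 (XOR where the leading bit is 1):
  pos 0: 11011 XOR 11001 = 00010
  pos 3: 10010 XOR 11001 = 01011
  pos 4: 10111 XOR 11001 = 01110
  pos 5: 11100 XOR 11001 = 00101
  pos 7: 10110 XOR 11001 = 01111
  pos 8: 11110 XOR 11001 = 00111
  pos 10: 11100 XOR 11001 = 00101
  pos 12: 10100 XOR 11001 = 01101
Remainder (last 4 bits) = 1101. This is the CRC / FCS.

1101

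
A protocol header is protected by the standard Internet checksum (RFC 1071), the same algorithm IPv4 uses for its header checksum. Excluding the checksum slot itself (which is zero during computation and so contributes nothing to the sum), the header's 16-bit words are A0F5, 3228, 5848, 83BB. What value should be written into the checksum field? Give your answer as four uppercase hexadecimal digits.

One's-complement addition (fold any carry out of bit 15 back into bit 0):
  0xA0F5 + 0x3228 = 0x0D31D
  0xD31D + 0x5848 = 0x12B65 → wrap carry → 0x2B66
  0x2B66 + 0x83BB = 0x0AF21
One's-complement sum = 0xAF21.
Checksum = ~0xAF21 & 0xFFFF = 0x50DE.

50DE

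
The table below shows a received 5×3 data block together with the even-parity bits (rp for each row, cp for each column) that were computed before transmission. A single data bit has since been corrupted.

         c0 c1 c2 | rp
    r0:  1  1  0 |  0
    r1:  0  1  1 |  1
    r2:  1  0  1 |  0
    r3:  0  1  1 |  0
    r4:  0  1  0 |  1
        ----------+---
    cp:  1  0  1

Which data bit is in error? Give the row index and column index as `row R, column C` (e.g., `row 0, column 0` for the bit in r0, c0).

Recompute each row's even parity and compare to rp:
  r0: data parity 0, sent rp 0 → ok
  r1: data parity 0, sent rp 1 → mismatch
  r2: data parity 0, sent rp 0 → ok
  r3: data parity 0, sent rp 0 → ok
  r4: data parity 1, sent rp 1 → ok
Recompute each column's even parity and compare to cp:
  c0: data parity 0, sent cp 1 → mismatch
  c1: data parity 0, sent cp 0 → ok
  c2: data parity 1, sent cp 1 → ok
Exactly one row (r1) and one column (c0) fail → the flipped bit is at their intersection.

row 1, column 0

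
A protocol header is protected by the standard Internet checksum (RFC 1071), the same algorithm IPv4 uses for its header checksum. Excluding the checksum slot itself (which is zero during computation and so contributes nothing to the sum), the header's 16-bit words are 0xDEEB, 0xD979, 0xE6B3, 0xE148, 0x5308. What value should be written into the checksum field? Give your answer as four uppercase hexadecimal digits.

2C95

One's-complement addition (fold any carry out of bit 15 back into bit 0):
  0xDEEB + 0xD979 = 0x1B864 → wrap carry → 0xB865
  0xB865 + 0xE6B3 = 0x19F18 → wrap carry → 0x9F19
  0x9F19 + 0xE148 = 0x18061 → wrap carry → 0x8062
  0x8062 + 0x5308 = 0x0D36A
One's-complement sum = 0xD36A.
Checksum = ~0xD36A & 0xFFFF = 0x2C95.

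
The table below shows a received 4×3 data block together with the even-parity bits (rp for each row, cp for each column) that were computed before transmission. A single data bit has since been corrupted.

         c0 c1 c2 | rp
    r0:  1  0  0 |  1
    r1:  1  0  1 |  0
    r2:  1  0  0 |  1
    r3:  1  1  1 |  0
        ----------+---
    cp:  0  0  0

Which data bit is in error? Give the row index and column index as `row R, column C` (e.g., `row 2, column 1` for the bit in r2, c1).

Recompute each row's even parity and compare to rp:
  r0: data parity 1, sent rp 1 → ok
  r1: data parity 0, sent rp 0 → ok
  r2: data parity 1, sent rp 1 → ok
  r3: data parity 1, sent rp 0 → mismatch
Recompute each column's even parity and compare to cp:
  c0: data parity 0, sent cp 0 → ok
  c1: data parity 1, sent cp 0 → mismatch
  c2: data parity 0, sent cp 0 → ok
Exactly one row (r3) and one column (c1) fail → the flipped bit is at their intersection.

row 3, column 1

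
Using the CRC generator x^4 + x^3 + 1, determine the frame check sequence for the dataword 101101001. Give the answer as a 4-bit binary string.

Append 4 zeros: 1011010010000. Divide by 11001 (XOR where the leading bit is 1):
  pos 0: 10110 XOR 11001 = 01111
  pos 1: 11111 XOR 11001 = 00110
  pos 3: 11000 XOR 11001 = 00001
  pos 7: 11000 XOR 11001 = 00001
Remainder (last 4 bits) = 0010. This is the CRC / FCS.

0010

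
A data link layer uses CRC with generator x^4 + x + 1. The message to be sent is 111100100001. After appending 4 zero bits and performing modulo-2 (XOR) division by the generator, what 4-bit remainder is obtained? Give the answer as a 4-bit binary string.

0011

Append 4 zeros: 1111001000010000. Divide by 10011 (XOR where the leading bit is 1):
  pos 0: 11110 XOR 10011 = 01101
  pos 1: 11010 XOR 10011 = 01001
  pos 2: 10011 XOR 10011 = 00000
  pos 11: 10000 XOR 10011 = 00011
Remainder (last 4 bits) = 0011. This is the CRC / FCS.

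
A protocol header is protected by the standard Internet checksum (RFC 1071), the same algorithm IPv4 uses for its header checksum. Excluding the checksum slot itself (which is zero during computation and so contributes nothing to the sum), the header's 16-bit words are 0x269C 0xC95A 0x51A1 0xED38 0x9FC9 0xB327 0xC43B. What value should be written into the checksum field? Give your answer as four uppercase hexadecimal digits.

One's-complement addition (fold any carry out of bit 15 back into bit 0):
  0x269C + 0xC95A = 0x0EFF6
  0xEFF6 + 0x51A1 = 0x14197 → wrap carry → 0x4198
  0x4198 + 0xED38 = 0x12ED0 → wrap carry → 0x2ED1
  0x2ED1 + 0x9FC9 = 0x0CE9A
  0xCE9A + 0xB327 = 0x181C1 → wrap carry → 0x81C2
  0x81C2 + 0xC43B = 0x145FD → wrap carry → 0x45FE
One's-complement sum = 0x45FE.
Checksum = ~0x45FE & 0xFFFF = 0xBA01.

BA01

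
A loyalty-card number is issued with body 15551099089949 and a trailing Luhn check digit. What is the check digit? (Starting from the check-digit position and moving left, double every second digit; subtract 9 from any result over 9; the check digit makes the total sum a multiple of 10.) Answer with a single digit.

Partial digits right→left: 9 4 9 9 8 0 9 9 0 1 5 5 5 1
Double every second digit counting from the check-digit position (so the 1st, 3rd, 5th, ... of the partial from the right).
  doubled (with −9 where >9): 9 9 7 9 0 1 1 → sum 36
  kept as-is: 4 9 0 9 1 5 1 → sum 29
Total = 36 + 29 = 65.
Check digit = (10 − (65 mod 10)) mod 10 = 5.

5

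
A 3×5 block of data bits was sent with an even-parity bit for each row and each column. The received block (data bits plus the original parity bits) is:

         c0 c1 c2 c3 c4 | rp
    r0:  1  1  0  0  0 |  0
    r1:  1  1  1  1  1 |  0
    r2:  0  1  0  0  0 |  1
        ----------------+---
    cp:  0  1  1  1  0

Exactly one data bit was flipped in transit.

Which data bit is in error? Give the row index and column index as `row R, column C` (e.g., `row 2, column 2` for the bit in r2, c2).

row 1, column 4

Recompute each row's even parity and compare to rp:
  r0: data parity 0, sent rp 0 → ok
  r1: data parity 1, sent rp 0 → mismatch
  r2: data parity 1, sent rp 1 → ok
Recompute each column's even parity and compare to cp:
  c0: data parity 0, sent cp 0 → ok
  c1: data parity 1, sent cp 1 → ok
  c2: data parity 1, sent cp 1 → ok
  c3: data parity 1, sent cp 1 → ok
  c4: data parity 1, sent cp 0 → mismatch
Exactly one row (r1) and one column (c4) fail → the flipped bit is at their intersection.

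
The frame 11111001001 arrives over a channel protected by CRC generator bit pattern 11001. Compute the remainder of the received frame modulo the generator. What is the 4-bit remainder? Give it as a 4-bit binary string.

Modulo-2 division of 11111001001 by 11001:
  pos 0: 11111 XOR 11001 = 00110
  pos 2: 11000 XOR 11001 = 00001
  pos 6: 11001 XOR 11001 = 00000
Remainder = 0000 (zero — the frame passes the CRC check).

0000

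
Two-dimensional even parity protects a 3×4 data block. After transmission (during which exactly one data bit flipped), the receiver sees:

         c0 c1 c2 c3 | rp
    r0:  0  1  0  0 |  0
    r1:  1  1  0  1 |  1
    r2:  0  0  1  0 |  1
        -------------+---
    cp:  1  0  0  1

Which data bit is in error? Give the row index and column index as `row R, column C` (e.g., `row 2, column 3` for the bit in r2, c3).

Recompute each row's even parity and compare to rp:
  r0: data parity 1, sent rp 0 → mismatch
  r1: data parity 1, sent rp 1 → ok
  r2: data parity 1, sent rp 1 → ok
Recompute each column's even parity and compare to cp:
  c0: data parity 1, sent cp 1 → ok
  c1: data parity 0, sent cp 0 → ok
  c2: data parity 1, sent cp 0 → mismatch
  c3: data parity 1, sent cp 1 → ok
Exactly one row (r0) and one column (c2) fail → the flipped bit is at their intersection.

row 0, column 2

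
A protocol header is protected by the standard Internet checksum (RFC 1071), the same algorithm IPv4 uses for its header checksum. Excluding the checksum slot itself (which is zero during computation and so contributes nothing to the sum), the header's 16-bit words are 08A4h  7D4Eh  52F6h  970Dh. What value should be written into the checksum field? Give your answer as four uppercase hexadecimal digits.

One's-complement addition (fold any carry out of bit 15 back into bit 0):
  0x08A4 + 0x7D4E = 0x085F2
  0x85F2 + 0x52F6 = 0x0D8E8
  0xD8E8 + 0x970D = 0x16FF5 → wrap carry → 0x6FF6
One's-complement sum = 0x6FF6.
Checksum = ~0x6FF6 & 0xFFFF = 0x9009.

9009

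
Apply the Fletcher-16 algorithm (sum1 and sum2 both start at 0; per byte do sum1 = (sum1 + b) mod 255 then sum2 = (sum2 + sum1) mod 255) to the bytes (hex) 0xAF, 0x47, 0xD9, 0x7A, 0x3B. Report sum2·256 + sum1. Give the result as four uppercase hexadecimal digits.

Running sums (mod 255):
  after byte 0 (0xAF): sum1=175, sum2=175
  after byte 1 (0x47): sum1=246, sum2=166
  after byte 2 (0xD9): sum1=208, sum2=119
  after byte 3 (0x7A): sum1=75, sum2=194
  after byte 4 (0x3B): sum1=134, sum2=73
Checksum = sum2·256 + sum1 = 73·256 + 134 = 18822 = 0x4986.

4986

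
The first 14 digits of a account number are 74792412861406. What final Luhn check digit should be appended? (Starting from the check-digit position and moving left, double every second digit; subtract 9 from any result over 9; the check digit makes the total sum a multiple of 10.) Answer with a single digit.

1

Partial digits right→left: 6 0 4 1 6 8 2 1 4 2 9 7 4 7
Double every second digit counting from the check-digit position (so the 1st, 3rd, 5th, ... of the partial from the right).
  doubled (with −9 where >9): 3 8 3 4 8 9 8 → sum 43
  kept as-is: 0 1 8 1 2 7 7 → sum 26
Total = 43 + 26 = 69.
Check digit = (10 − (69 mod 10)) mod 10 = 1.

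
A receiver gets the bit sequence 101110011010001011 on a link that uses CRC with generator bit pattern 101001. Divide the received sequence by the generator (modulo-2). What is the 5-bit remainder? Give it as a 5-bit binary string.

00000

Modulo-2 division of 101110011010001011 by 101001:
  pos 0: 101110 XOR 101001 = 000111
  pos 3: 111011 XOR 101001 = 010010
  pos 4: 100100 XOR 101001 = 001101
  pos 6: 110110 XOR 101001 = 011111
  pos 7: 111110 XOR 101001 = 010111
  pos 8: 101110 XOR 101001 = 000111
  pos 11: 111101 XOR 101001 = 010100
  pos 12: 101001 XOR 101001 = 000000
Remainder = 00000 (zero — the frame passes the CRC check).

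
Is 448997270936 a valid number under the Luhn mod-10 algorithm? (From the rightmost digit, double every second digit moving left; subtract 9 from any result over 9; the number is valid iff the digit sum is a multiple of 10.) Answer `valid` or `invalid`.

From the right, keep odd positions and double even positions (subtract 9 from any doubled value over 9):
  doubled (positions 2,4,...): 6 0 4 9 7 8 → sum 34
  kept (positions 1,3,...): 6 9 7 7 9 4 → sum 42
Total = 76.
76 mod 10 = 6, so the number is invalid.

invalid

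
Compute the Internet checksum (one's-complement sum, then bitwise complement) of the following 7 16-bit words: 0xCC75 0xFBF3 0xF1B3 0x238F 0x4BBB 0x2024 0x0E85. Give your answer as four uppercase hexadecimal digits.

A7EE

One's-complement addition (fold any carry out of bit 15 back into bit 0):
  0xCC75 + 0xFBF3 = 0x1C868 → wrap carry → 0xC869
  0xC869 + 0xF1B3 = 0x1BA1C → wrap carry → 0xBA1D
  0xBA1D + 0x238F = 0x0DDAC
  0xDDAC + 0x4BBB = 0x12967 → wrap carry → 0x2968
  0x2968 + 0x2024 = 0x0498C
  0x498C + 0x0E85 = 0x05811
One's-complement sum = 0x5811.
Checksum = ~0x5811 & 0xFFFF = 0xA7EE.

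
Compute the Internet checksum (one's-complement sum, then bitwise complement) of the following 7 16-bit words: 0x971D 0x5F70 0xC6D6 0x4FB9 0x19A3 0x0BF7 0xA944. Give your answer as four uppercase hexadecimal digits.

2403

One's-complement addition (fold any carry out of bit 15 back into bit 0):
  0x971D + 0x5F70 = 0x0F68D
  0xF68D + 0xC6D6 = 0x1BD63 → wrap carry → 0xBD64
  0xBD64 + 0x4FB9 = 0x10D1D → wrap carry → 0x0D1E
  0x0D1E + 0x19A3 = 0x026C1
  0x26C1 + 0x0BF7 = 0x032B8
  0x32B8 + 0xA944 = 0x0DBFC
One's-complement sum = 0xDBFC.
Checksum = ~0xDBFC & 0xFFFF = 0x2403.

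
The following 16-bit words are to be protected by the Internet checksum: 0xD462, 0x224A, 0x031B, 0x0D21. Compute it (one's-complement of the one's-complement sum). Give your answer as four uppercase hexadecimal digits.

One's-complement addition (fold any carry out of bit 15 back into bit 0):
  0xD462 + 0x224A = 0x0F6AC
  0xF6AC + 0x031B = 0x0F9C7
  0xF9C7 + 0x0D21 = 0x106E8 → wrap carry → 0x06E9
One's-complement sum = 0x06E9.
Checksum = ~0x06E9 & 0xFFFF = 0xF916.

F916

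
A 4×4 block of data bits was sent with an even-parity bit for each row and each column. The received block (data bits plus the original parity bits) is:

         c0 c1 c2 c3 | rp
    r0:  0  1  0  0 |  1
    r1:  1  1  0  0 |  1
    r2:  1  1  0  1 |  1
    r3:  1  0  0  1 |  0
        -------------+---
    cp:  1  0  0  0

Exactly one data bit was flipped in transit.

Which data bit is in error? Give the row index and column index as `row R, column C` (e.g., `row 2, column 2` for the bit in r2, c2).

Recompute each row's even parity and compare to rp:
  r0: data parity 1, sent rp 1 → ok
  r1: data parity 0, sent rp 1 → mismatch
  r2: data parity 1, sent rp 1 → ok
  r3: data parity 0, sent rp 0 → ok
Recompute each column's even parity and compare to cp:
  c0: data parity 1, sent cp 1 → ok
  c1: data parity 1, sent cp 0 → mismatch
  c2: data parity 0, sent cp 0 → ok
  c3: data parity 0, sent cp 0 → ok
Exactly one row (r1) and one column (c1) fail → the flipped bit is at their intersection.

row 1, column 1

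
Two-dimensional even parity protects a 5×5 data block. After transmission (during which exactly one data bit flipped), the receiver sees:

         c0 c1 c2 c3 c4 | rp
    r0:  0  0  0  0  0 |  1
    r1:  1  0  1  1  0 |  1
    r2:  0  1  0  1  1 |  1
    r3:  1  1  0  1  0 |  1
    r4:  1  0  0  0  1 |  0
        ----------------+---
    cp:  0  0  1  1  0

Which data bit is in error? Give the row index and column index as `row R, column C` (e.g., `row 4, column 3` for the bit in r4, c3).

Recompute each row's even parity and compare to rp:
  r0: data parity 0, sent rp 1 → mismatch
  r1: data parity 1, sent rp 1 → ok
  r2: data parity 1, sent rp 1 → ok
  r3: data parity 1, sent rp 1 → ok
  r4: data parity 0, sent rp 0 → ok
Recompute each column's even parity and compare to cp:
  c0: data parity 1, sent cp 0 → mismatch
  c1: data parity 0, sent cp 0 → ok
  c2: data parity 1, sent cp 1 → ok
  c3: data parity 1, sent cp 1 → ok
  c4: data parity 0, sent cp 0 → ok
Exactly one row (r0) and one column (c0) fail → the flipped bit is at their intersection.

row 0, column 0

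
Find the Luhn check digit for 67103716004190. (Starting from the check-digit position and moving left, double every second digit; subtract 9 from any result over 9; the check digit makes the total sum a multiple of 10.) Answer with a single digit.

Partial digits right→left: 0 9 1 4 0 0 6 1 7 3 0 1 7 6
Double every second digit counting from the check-digit position (so the 1st, 3rd, 5th, ... of the partial from the right).
  doubled (with −9 where >9): 0 2 0 3 5 0 5 → sum 15
  kept as-is: 9 4 0 1 3 1 6 → sum 24
Total = 15 + 24 = 39.
Check digit = (10 − (39 mod 10)) mod 10 = 1.

1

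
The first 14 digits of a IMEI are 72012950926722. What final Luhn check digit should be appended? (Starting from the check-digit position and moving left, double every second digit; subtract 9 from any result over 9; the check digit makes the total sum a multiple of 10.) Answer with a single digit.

1

Partial digits right→left: 2 2 7 6 2 9 0 5 9 2 1 0 2 7
Double every second digit counting from the check-digit position (so the 1st, 3rd, 5th, ... of the partial from the right).
  doubled (with −9 where >9): 4 5 4 0 9 2 4 → sum 28
  kept as-is: 2 6 9 5 2 0 7 → sum 31
Total = 28 + 31 = 59.
Check digit = (10 − (59 mod 10)) mod 10 = 1.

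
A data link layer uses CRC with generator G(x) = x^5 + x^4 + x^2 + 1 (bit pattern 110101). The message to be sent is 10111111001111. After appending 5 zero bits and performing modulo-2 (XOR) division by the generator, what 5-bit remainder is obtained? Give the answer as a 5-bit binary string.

Append 5 zeros: 1011111100111100000. Divide by 110101 (XOR where the leading bit is 1):
  pos 0: 101111 XOR 110101 = 011010
  pos 1: 110101 XOR 110101 = 000000
  pos 7: 100111 XOR 110101 = 010010
  pos 8: 100101 XOR 110101 = 010000
  pos 9: 100000 XOR 110101 = 010101
  pos 10: 101010 XOR 110101 = 011111
  pos 11: 111110 XOR 110101 = 001011
  pos 13: 101100 XOR 110101 = 011001
Remainder (last 5 bits) = 11001. This is the CRC / FCS.

11001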